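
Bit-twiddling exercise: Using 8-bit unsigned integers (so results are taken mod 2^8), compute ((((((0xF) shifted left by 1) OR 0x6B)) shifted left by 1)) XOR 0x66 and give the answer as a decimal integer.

0xF = 00001111
→ shifted left by 1 (mod 2^8) → 00011110 = 30
0x6B = 01101011
→ OR → 01111111 = 127
→ shifted left by 1 (mod 2^8) → 11111110 = 254
0x66 = 01100110
→ XOR → 10011000 = 152

152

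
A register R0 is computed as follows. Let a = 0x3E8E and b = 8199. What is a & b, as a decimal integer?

8198

0x3E8E = 11111010001110
8199 = 10000000000111
AND → 10000000000110 = 8198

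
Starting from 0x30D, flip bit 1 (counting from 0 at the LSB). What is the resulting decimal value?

x = 01100001101
bit 1 is currently 0; toggle it via x ^ (1 << 1) = x ^ 2
→ 01100001111 = 783

783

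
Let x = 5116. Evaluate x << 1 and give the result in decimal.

10232

5116 = 01001111111100
shift left by 1 → 10011111111000 = 10232
(equivalently, 5116 × 2^1 = 5116 × 2)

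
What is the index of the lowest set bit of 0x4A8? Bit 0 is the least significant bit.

0x4A8 = 10010101000
Trailing zeros: 3, so the lowest set bit is bit 3 (value 8).

3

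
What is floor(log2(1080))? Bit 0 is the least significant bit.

1080 = 10000111000
The topmost 1 is at position 10 (since 2^10 = 1024 ≤ 1080 < 2048).

10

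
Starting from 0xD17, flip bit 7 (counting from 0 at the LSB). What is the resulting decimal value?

x = 0110100010111
bit 7 is currently 0; toggle it via x ^ (1 << 7) = x ^ 128
→ 0110110010111 = 3479

3479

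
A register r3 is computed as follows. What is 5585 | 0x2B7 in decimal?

6135

5585 = 1010111010001
0x2B7 = 0001010110111
 OR → 1011111110111 = 6135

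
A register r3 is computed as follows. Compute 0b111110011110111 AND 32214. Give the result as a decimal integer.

31958

a = 111110011110111
32214 = 111110111010110
AND → 111110011010110 = 31958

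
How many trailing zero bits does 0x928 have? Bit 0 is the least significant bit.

3

0x928 = 100100101000
Trailing zeros: 3, so the lowest set bit is bit 3 (value 8).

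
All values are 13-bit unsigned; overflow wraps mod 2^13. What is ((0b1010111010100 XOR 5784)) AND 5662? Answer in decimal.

524

0b1010111010100 = 1010111010100
5784 = 1011010011000
→ XOR → 0001101001100 = 844
5662 = 1011000011110
→ AND → 0001000001100 = 524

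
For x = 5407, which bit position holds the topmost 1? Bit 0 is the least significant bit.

12

5407 = 1010100011111
The topmost 1 is at position 12 (since 2^12 = 4096 ≤ 5407 < 8192).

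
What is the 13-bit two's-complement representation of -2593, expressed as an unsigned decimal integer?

2593 in 13 bits: 0101000100001
Invert: 1010111011110
Add 1:  1010111011111 = 5599
(Check: 2^13 - 2593 = 8192 - 2593 = 5599.)

5599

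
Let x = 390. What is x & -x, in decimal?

x = 110000110 = 390
-x (two's complement) = …001111010
AND   = 000000010 = 2
(x & -x isolates the lowest set bit of x.)

2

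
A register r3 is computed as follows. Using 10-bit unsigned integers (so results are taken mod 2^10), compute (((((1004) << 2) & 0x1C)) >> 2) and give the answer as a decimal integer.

1004 = 1111101100
→ << 2 (mod 2^10) → 1110110000 = 944
0x1C = 0000011100
→ & → 0000010000 = 16
→ >> 2 → 0000000100 = 4

4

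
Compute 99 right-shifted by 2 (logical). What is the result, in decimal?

99 = 1100011
shift right by 2 → 0011000 = 24
(equivalently, floor(99 / 4))

24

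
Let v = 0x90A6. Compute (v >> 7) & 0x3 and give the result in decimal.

v = 1001000010100110
Shift right by 7: 100100001
Mask low 2 bits: 01 = 1

1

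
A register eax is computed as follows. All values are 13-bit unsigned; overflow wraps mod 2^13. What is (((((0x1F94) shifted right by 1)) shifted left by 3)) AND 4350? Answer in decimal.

0x1F94 = 1111110010100
→ shifted right by 1 → 0111111001010 = 4042
→ shifted left by 3 (mod 2^13) → 1111001010000 = 7760
4350 = 1000011111110
→ AND → 1000001010000 = 4176

4176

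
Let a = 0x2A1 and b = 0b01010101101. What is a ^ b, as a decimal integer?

0x2A1 = 1010100001
b = 1010101101
XOR → 0000001100 = 12

12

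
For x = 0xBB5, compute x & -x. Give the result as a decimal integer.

1

x = 101110110101 = 2997
-x (two's complement) = …010001001011
AND   = 000000000001 = 1
(x & -x isolates the lowest set bit of x.)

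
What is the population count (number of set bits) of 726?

726 = 1011010110
Count the 1s: 1 + 1 + 1 + 1 + 1 + 1 = 6

6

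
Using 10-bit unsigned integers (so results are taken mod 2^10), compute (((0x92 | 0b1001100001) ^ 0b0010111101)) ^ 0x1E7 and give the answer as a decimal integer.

0x92 = 0010010010
0b1001100001 = 1001100001
→ | → 1011110011 = 755
0b0010111101 = 0010111101
→ ^ → 1001001110 = 590
0x1E7 = 0111100111
→ ^ → 1110101001 = 937

937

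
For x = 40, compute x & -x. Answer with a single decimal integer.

x = 101000 = 40
-x (two's complement) = …011000
AND   = 001000 = 8
(x & -x isolates the lowest set bit of x.)

8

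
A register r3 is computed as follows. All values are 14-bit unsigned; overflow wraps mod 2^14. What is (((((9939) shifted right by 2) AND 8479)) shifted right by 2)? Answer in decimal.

9939 = 10011011010011
→ shifted right by 2 → 00100110110100 = 2484
8479 = 10000100011111
→ AND → 00000100010100 = 276
→ shifted right by 2 → 00000001000101 = 69

69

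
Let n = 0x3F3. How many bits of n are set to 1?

0x3F3 = 1111110011
Count the 1s: 1 + 1 + 1 + 1 + 1 + 1 + 1 + 1 = 8

8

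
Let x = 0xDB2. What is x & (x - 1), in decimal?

x = 110110110010 = 3506
x - 1 = 110110110001
AND   = 110110110000 = 3504
(x & (x - 1) clears the lowest set bit of x.)

3504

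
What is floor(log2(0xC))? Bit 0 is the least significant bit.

0xC = 1100
The topmost 1 is at position 3 (since 2^3 = 8 ≤ 12 < 16).

3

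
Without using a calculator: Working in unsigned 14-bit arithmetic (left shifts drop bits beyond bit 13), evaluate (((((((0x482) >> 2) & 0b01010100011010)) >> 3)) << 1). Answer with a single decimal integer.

0x482 = 00010010000010
→ >> 2 → 00000100100000 = 288
0b01010100011010 = 01010100011010
→ & → 00000100000000 = 256
→ >> 3 → 00000000100000 = 32
→ << 1 (mod 2^14) → 00000001000000 = 64

64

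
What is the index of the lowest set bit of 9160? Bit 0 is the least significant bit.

9160 = 10001111001000
Trailing zeros: 3, so the lowest set bit is bit 3 (value 8).

3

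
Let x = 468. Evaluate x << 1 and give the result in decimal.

468 = 0111010100
shift left by 1 → 1110101000 = 936
(equivalently, 468 × 2^1 = 468 × 2)

936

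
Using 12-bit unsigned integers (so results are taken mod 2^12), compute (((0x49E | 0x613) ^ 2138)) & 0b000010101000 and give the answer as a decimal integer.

128

0x49E = 010010011110
0x613 = 011000010011
→ | → 011010011111 = 1695
2138 = 100001011010
→ ^ → 111011000101 = 3781
0b000010101000 = 000010101000
→ & → 000010000000 = 128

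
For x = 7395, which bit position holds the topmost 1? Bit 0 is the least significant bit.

7395 = 1110011100011
The topmost 1 is at position 12 (since 2^12 = 4096 ≤ 7395 < 8192).

12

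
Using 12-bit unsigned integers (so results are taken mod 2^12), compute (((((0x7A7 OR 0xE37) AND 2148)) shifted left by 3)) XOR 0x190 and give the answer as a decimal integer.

0x7A7 = 011110100111
0xE37 = 111000110111
→ OR → 111110110111 = 4023
2148 = 100001100100
→ AND → 100000100100 = 2084
→ shifted left by 3 (mod 2^12) → 000100100000 = 288
0x190 = 000110010000
→ XOR → 000010110000 = 176

176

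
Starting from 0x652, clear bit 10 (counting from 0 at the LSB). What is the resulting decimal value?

594

x = 0011001010010
bit 10 is currently 1; clear it via x & ~(1 << 10) = x & ~1024
→ 0001001010010 = 594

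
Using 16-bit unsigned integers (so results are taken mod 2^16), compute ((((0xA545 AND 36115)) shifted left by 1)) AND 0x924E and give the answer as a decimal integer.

0xA545 = 1010010101000101
36115 = 1000110100010011
→ AND → 1000010100000001 = 34049
→ shifted left by 1 (mod 2^16) → 0000101000000010 = 2562
0x924E = 1001001001001110
→ AND → 0000001000000010 = 514

514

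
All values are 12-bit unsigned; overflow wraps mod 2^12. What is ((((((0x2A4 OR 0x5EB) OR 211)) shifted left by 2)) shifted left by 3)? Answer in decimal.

0x2A4 = 001010100100
0x5EB = 010111101011
→ OR → 011111101111 = 2031
211 = 000011010011
→ OR → 011111111111 = 2047
→ shifted left by 2 (mod 2^12) → 111111111100 = 4092
→ shifted left by 3 (mod 2^12) → 111111100000 = 4064

4064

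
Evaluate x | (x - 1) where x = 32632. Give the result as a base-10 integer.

32639

x = 111111101111000 = 32632
x - 1 = 111111101110111
OR    = 111111101111111 = 32639
(x | (x - 1) sets all bits below the lowest set bit.)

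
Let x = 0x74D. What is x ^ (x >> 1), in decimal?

1259

x = 11101001101 = 1869
x>>1 = 01110100110
XOR  = 10011101011 = 1259
(x ^ (x >> 1) gives the standard binary-reflected Gray code of x.)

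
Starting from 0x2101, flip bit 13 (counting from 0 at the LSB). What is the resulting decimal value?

x = 0010000100000001
bit 13 is currently 1; toggle it via x ^ (1 << 13) = x ^ 8192
→ 0000000100000001 = 257

257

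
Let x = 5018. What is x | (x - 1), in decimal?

x = 1001110011010 = 5018
x - 1 = 1001110011001
OR    = 1001110011011 = 5019
(x | (x - 1) sets all bits below the lowest set bit.)

5019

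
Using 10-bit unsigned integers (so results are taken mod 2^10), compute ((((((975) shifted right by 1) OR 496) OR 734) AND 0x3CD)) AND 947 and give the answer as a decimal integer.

975 = 1111001111
→ shifted right by 1 → 0111100111 = 487
496 = 0111110000
→ OR → 0111110111 = 503
734 = 1011011110
→ OR → 1111111111 = 1023
0x3CD = 1111001101
→ AND → 1111001101 = 973
947 = 1110110011
→ AND → 1110000001 = 897

897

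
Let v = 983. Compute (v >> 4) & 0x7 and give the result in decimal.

v = 01111010111
Shift right by 4: 0111101
Mask low 3 bits: 101 = 5

5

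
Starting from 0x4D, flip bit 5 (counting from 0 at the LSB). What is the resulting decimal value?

109

x = 001001101
bit 5 is currently 0; toggle it via x ^ (1 << 5) = x ^ 32
→ 001101101 = 109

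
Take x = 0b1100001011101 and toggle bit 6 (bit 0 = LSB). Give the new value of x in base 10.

6173

x = 1100001011101
bit 6 is currently 1; toggle it via x ^ (1 << 6) = x ^ 64
→ 1100000011101 = 6173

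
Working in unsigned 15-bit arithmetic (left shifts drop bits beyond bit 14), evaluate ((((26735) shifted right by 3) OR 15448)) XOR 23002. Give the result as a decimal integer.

25735

26735 = 110100001101111
→ shifted right by 3 → 000110100001101 = 3341
15448 = 011110001011000
→ OR → 011110101011101 = 15709
23002 = 101100111011010
→ XOR → 110010010000111 = 25735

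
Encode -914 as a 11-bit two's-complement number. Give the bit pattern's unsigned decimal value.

914 in 11 bits: 01110010010
Invert: 10001101101
Add 1:  10001101110 = 1134
(Check: 2^11 - 914 = 2048 - 914 = 1134.)

1134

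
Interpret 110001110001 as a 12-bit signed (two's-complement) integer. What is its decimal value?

pattern = 110001110001 (MSB is 1 ⇒ negative)
Invert: 001110001110, add 1 → 001110001111 = 911, so the value is -911.
(Equivalently: 3185 - 2^12 = 3185 - 4096 = -911.)

-911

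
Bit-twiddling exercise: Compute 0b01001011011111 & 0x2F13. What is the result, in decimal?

531

a = 01001011011111
0x2F13 = 10111100010011
AND → 00001000010011 = 531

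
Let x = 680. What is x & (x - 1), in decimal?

x = 1010101000 = 680
x - 1 = 1010100111
AND   = 1010100000 = 672
(x & (x - 1) clears the lowest set bit of x.)

672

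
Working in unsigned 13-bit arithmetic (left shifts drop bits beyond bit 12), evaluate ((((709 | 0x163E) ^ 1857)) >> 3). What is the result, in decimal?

567

709 = 0001011000101
0x163E = 1011000111110
→ | → 1011011111111 = 5887
1857 = 0011101000001
→ ^ → 1000110111110 = 4542
→ >> 3 → 0001000110111 = 567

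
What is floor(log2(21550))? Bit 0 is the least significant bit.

14

21550 = 101010000101110
The topmost 1 is at position 14 (since 2^14 = 16384 ≤ 21550 < 32768).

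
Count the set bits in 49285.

49285 = 1100000010000101
Count the 1s: 1 + 1 + 1 + 1 + 1 = 5

5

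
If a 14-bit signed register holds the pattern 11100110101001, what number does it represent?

pattern = 11100110101001 (MSB is 1 ⇒ negative)
Invert: 00011001010110, add 1 → 00011001010111 = 1623, so the value is -1623.
(Equivalently: 14761 - 2^14 = 14761 - 16384 = -1623.)

-1623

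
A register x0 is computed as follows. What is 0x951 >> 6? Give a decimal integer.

0x951 = 100101010001
shift right by 6 → 000000100101 = 37
(equivalently, floor(2385 / 64))

37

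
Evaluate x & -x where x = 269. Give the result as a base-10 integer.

1

x = 100001101 = 269
-x (two's complement) = …011110011
AND   = 000000001 = 1
(x & -x isolates the lowest set bit of x.)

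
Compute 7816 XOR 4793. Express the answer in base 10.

3121

7816 = 1111010001000
4793 = 1001010111001
XOR → 0110000110001 = 3121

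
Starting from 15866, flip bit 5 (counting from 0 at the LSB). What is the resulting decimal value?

15834

x = 11110111111010
bit 5 is currently 1; toggle it via x ^ (1 << 5) = x ^ 32
→ 11110111011010 = 15834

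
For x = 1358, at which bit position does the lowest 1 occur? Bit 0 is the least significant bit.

1

1358 = 10101001110
Trailing zeros: 1, so the lowest set bit is bit 1 (value 2).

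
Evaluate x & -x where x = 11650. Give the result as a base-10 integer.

2

x = 10110110000010 = 11650
-x (two's complement) = …01001001111110
AND   = 00000000000010 = 2
(x & -x isolates the lowest set bit of x.)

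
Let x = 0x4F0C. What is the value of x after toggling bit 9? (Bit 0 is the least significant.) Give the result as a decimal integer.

x = 100111100001100
bit 9 is currently 1; toggle it via x ^ (1 << 9) = x ^ 512
→ 100110100001100 = 19724

19724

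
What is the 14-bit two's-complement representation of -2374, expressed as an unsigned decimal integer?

2374 in 14 bits: 00100101000110
Invert: 11011010111001
Add 1:  11011010111010 = 14010
(Check: 2^14 - 2374 = 16384 - 2374 = 14010.)

14010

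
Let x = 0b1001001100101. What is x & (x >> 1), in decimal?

x = 1001001100101 = 4709
x>>1 = 0100100110010
AND  = 0000000100000 = 32
(x & (x >> 1) has a 1 wherever x has two consecutive 1 bits.)

32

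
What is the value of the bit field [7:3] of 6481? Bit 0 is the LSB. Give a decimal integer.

10

v = 1100101010001
Shift right by 3: 1100101010
Mask low 5 bits: 01010 = 10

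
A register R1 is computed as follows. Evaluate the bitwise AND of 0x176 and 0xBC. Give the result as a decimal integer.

0x176 = 101110110
0xBC = 010111100
AND → 000110100 = 52

52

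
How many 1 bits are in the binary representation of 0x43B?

6

0x43B = 10000111011
Count the 1s: 1 + 1 + 1 + 1 + 1 + 1 = 6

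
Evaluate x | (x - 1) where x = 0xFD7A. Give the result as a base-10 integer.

64891

x = 1111110101111010 = 64890
x - 1 = 1111110101111001
OR    = 1111110101111011 = 64891
(x | (x - 1) sets all bits below the lowest set bit.)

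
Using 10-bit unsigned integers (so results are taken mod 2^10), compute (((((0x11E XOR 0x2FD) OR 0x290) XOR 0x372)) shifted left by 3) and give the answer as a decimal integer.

8

0x11E = 0100011110
0x2FD = 1011111101
→ XOR → 1111100011 = 995
0x290 = 1010010000
→ OR → 1111110011 = 1011
0x372 = 1101110010
→ XOR → 0010000001 = 129
→ shifted left by 3 (mod 2^10) → 0000001000 = 8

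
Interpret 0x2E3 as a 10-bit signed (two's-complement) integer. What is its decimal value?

pattern = 1011100011 (MSB is 1 ⇒ negative)
Invert: 0100011100, add 1 → 0100011101 = 285, so the value is -285.
(Equivalently: 739 - 2^10 = 739 - 1024 = -285.)

-285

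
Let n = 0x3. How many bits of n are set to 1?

2

0x3 = 11
Count the 1s: 1 + 1 = 2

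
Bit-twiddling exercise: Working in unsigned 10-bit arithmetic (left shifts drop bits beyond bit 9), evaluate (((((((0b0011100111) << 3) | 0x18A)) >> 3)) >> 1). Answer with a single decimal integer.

0b0011100111 = 0011100111
→ << 3 (mod 2^10) → 1100111000 = 824
0x18A = 0110001010
→ | → 1110111010 = 954
→ >> 3 → 0001110111 = 119
→ >> 1 → 0000111011 = 59

59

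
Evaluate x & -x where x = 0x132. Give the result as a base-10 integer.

x = 100110010 = 306
-x (two's complement) = …011001110
AND   = 000000010 = 2
(x & -x isolates the lowest set bit of x.)

2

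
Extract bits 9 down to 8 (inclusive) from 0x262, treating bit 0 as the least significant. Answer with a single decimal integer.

2

v = 01001100010
Shift right by 8: 010
Mask low 2 bits: 10 = 2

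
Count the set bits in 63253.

10

63253 = 1111011100010101
Count the 1s: 1 + 1 + 1 + 1 + 1 + 1 + 1 + 1 + 1 + 1 = 10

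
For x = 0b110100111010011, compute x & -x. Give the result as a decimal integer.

1

x = 110100111010011 = 27091
-x (two's complement) = …001011000101101
AND   = 000000000000001 = 1
(x & -x isolates the lowest set bit of x.)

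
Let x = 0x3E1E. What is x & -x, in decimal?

2

x = 11111000011110 = 15902
-x (two's complement) = …00000111100010
AND   = 00000000000010 = 2
(x & -x isolates the lowest set bit of x.)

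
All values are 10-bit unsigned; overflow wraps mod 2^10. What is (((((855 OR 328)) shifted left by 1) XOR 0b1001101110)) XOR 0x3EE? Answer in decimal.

855 = 1101010111
328 = 0101001000
→ OR → 1101011111 = 863
→ shifted left by 1 (mod 2^10) → 1010111110 = 702
0b1001101110 = 1001101110
→ XOR → 0011010000 = 208
0x3EE = 1111101110
→ XOR → 1100111110 = 830

830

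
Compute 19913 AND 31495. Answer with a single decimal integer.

19913 = 100110111001001
31495 = 111101100000111
AND → 100100100000001 = 18689

18689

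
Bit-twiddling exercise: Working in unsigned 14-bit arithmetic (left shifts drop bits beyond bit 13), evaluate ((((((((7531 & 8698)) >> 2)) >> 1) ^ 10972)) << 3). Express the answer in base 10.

7531 = 01110101101011
8698 = 10000111111010
→ & → 00000101101010 = 362
→ >> 2 → 00000001011010 = 90
→ >> 1 → 00000000101101 = 45
10972 = 10101011011100
→ ^ → 10101011110001 = 10993
→ << 3 (mod 2^14) → 01011110001000 = 6024

6024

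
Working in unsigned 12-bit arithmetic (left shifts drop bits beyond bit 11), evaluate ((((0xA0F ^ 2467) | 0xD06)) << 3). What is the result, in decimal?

3440

0xA0F = 101000001111
2467 = 100110100011
→ ^ → 001110101100 = 940
0xD06 = 110100000110
→ | → 111110101110 = 4014
→ << 3 (mod 2^12) → 110101110000 = 3440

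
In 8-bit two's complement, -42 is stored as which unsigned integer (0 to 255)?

214

42 in 8 bits: 00101010
Invert: 11010101
Add 1:  11010110 = 214
(Check: 2^8 - 42 = 256 - 42 = 214.)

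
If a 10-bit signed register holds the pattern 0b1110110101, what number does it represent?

pattern = 1110110101 (MSB is 1 ⇒ negative)
Invert: 0001001010, add 1 → 0001001011 = 75, so the value is -75.
(Equivalently: 949 - 2^10 = 949 - 1024 = -75.)

-75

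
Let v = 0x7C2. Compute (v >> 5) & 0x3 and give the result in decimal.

2

v = 011111000010
Shift right by 5: 0111110
Mask low 2 bits: 10 = 2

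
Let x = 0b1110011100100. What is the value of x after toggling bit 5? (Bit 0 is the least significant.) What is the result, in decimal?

7364

x = 1110011100100
bit 5 is currently 1; toggle it via x ^ (1 << 5) = x ^ 32
→ 1110011000100 = 7364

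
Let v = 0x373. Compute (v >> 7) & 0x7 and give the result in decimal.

v = 1101110011
Shift right by 7: 110
Mask low 3 bits: 110 = 6

6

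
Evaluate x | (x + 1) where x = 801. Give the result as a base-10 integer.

x = 1100100001 = 801
x + 1 = 1100100010
OR    = 1100100011 = 803
(x | (x + 1) sets the lowest cleared bit.)

803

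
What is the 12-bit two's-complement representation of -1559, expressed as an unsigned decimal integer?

1559 in 12 bits: 011000010111
Invert: 100111101000
Add 1:  100111101001 = 2537
(Check: 2^12 - 1559 = 4096 - 1559 = 2537.)

2537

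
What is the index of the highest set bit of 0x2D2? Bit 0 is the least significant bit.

0x2D2 = 1011010010
The topmost 1 is at position 9 (since 2^9 = 512 ≤ 722 < 1024).

9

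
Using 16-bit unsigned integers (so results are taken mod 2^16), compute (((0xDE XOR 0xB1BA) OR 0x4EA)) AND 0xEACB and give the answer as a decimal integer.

0xDE = 0000000011011110
0xB1BA = 1011000110111010
→ XOR → 1011000101100100 = 45412
0x4EA = 0000010011101010
→ OR → 1011010111101110 = 46574
0xEACB = 1110101011001011
→ AND → 1010000011001010 = 41162

41162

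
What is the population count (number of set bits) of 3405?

7

3405 = 110101001101
Count the 1s: 1 + 1 + 1 + 1 + 1 + 1 + 1 = 7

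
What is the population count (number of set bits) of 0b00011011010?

5

n = 11011010
Count the 1s: 1 + 1 + 1 + 1 + 1 = 5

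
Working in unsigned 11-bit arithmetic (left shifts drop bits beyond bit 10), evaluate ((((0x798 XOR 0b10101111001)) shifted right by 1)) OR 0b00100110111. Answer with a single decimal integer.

375

0x798 = 11110011000
0b10101111001 = 10101111001
→ XOR → 01011100001 = 737
→ shifted right by 1 → 00101110000 = 368
0b00100110111 = 00100110111
→ OR → 00101110111 = 375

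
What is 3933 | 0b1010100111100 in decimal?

8061

3933 = 0111101011101
b = 1010100111100
 OR → 1111101111101 = 8061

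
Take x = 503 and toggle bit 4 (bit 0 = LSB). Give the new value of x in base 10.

x = 111110111
bit 4 is currently 1; toggle it via x ^ (1 << 4) = x ^ 16
→ 111100111 = 487

487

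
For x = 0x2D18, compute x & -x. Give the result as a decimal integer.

x = 10110100011000 = 11544
-x (two's complement) = …01001011101000
AND   = 00000000001000 = 8
(x & -x isolates the lowest set bit of x.)

8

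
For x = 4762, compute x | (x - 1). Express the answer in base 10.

x = 1001010011010 = 4762
x - 1 = 1001010011001
OR    = 1001010011011 = 4763
(x | (x - 1) sets all bits below the lowest set bit.)

4763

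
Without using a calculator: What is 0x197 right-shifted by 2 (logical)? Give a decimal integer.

0x197 = 110010111
shift right by 2 → 001100101 = 101
(equivalently, floor(407 / 4))

101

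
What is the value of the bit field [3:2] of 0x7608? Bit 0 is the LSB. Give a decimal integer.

2

v = 0111011000001000
Shift right by 2: 01110110000010
Mask low 2 bits: 10 = 2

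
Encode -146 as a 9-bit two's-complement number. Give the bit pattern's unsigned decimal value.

146 in 9 bits: 010010010
Invert: 101101101
Add 1:  101101110 = 366
(Check: 2^9 - 146 = 512 - 146 = 366.)

366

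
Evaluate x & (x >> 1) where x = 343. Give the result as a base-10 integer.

x = 101010111 = 343
x>>1 = 010101011
AND  = 000000011 = 3
(x & (x >> 1) has a 1 wherever x has two consecutive 1 bits.)

3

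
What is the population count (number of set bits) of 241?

241 = 11110001
Count the 1s: 1 + 1 + 1 + 1 + 1 = 5

5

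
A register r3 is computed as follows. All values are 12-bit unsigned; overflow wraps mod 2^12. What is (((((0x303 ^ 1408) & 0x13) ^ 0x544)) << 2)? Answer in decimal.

0x303 = 001100000011
1408 = 010110000000
→ ^ → 011010000011 = 1667
0x13 = 000000010011
→ & → 000000000011 = 3
0x544 = 010101000100
→ ^ → 010101000111 = 1351
→ << 2 (mod 2^12) → 010100011100 = 1308

1308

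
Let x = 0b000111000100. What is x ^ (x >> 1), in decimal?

x = 111000100 = 452
x>>1 = 011100010
XOR  = 100100110 = 294
(x ^ (x >> 1) gives the standard binary-reflected Gray code of x.)

294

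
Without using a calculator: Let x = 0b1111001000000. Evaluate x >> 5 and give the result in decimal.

x = 1111001000000
shift right by 5 → 0000011110010 = 242
(equivalently, floor(7744 / 32))

242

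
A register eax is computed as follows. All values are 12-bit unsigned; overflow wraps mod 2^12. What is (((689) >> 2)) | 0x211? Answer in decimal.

689 = 001010110001
→ >> 2 → 000010101100 = 172
0x211 = 001000010001
→ | → 001010111101 = 701

701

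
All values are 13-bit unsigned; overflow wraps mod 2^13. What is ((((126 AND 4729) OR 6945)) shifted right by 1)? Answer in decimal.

3516

126 = 0000001111110
4729 = 1001001111001
→ AND → 0000001111000 = 120
6945 = 1101100100001
→ OR → 1101101111001 = 7033
→ shifted right by 1 → 0110110111100 = 3516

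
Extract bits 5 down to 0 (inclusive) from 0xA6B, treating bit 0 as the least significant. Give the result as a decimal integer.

v = 101001101011
Shift right by 0: 101001101011
Mask low 6 bits: 101011 = 43

43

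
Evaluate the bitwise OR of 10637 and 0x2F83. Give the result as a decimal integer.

10637 = 10100110001101
0x2F83 = 10111110000011
 OR → 10111110001111 = 12175

12175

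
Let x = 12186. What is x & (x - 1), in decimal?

12184

x = 10111110011010 = 12186
x - 1 = 10111110011001
AND   = 10111110011000 = 12184
(x & (x - 1) clears the lowest set bit of x.)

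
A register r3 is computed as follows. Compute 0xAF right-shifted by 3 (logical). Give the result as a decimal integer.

21

0xAF = 10101111
shift right by 3 → 00010101 = 21
(equivalently, floor(175 / 8))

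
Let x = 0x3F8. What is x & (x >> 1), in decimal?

x = 1111111000 = 1016
x>>1 = 0111111100
AND  = 0111111000 = 504
(x & (x >> 1) has a 1 wherever x has two consecutive 1 bits.)

504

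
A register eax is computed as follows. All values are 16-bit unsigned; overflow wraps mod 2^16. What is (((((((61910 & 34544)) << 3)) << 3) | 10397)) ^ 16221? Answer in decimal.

960

61910 = 1111000111010110
34544 = 1000011011110000
→ & → 1000000011010000 = 32976
→ << 3 (mod 2^16) → 0000011010000000 = 1664
→ << 3 (mod 2^16) → 0011010000000000 = 13312
10397 = 0010100010011101
→ | → 0011110010011101 = 15517
16221 = 0011111101011101
→ ^ → 0000001111000000 = 960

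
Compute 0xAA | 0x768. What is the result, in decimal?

2026

0xAA = 00010101010
0x768 = 11101101000
 OR → 11111101010 = 2026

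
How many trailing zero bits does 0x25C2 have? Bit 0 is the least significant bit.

0x25C2 = 10010111000010
Trailing zeros: 1, so the lowest set bit is bit 1 (value 2).

1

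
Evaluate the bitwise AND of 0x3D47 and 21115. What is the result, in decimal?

0x3D47 = 011110101000111
21115 = 101001001111011
AND → 001000001000011 = 4163

4163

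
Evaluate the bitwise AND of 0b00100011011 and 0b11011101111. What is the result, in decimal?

11

a = 00100011011
b = 11011101111
AND → 00000001011 = 11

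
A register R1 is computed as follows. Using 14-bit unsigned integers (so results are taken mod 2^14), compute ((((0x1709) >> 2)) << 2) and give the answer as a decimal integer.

5896

0x1709 = 01011100001001
→ >> 2 → 00010111000010 = 1474
→ << 2 (mod 2^14) → 01011100001000 = 5896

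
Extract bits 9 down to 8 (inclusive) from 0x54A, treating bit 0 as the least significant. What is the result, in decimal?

v = 010101001010
Shift right by 8: 0101
Mask low 2 bits: 01 = 1

1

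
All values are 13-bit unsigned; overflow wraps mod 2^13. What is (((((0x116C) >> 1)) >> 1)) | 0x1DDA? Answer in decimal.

0x116C = 1000101101100
→ >> 1 → 0100010110110 = 2230
→ >> 1 → 0010001011011 = 1115
0x1DDA = 1110111011010
→ | → 1110111011011 = 7643

7643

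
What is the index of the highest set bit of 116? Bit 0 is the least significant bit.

6

116 = 1110100
The topmost 1 is at position 6 (since 2^6 = 64 ≤ 116 < 128).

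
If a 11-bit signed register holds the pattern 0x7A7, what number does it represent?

-89

pattern = 11110100111 (MSB is 1 ⇒ negative)
Invert: 00001011000, add 1 → 00001011001 = 89, so the value is -89.
(Equivalently: 1959 - 2^11 = 1959 - 2048 = -89.)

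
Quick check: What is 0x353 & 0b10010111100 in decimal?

16

0x353 = 01101010011
b = 10010111100
AND → 00000010000 = 16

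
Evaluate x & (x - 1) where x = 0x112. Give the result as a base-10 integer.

272

x = 100010010 = 274
x - 1 = 100010001
AND   = 100010000 = 272
(x & (x - 1) clears the lowest set bit of x.)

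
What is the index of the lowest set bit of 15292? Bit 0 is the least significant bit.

2

15292 = 11101110111100
Trailing zeros: 2, so the lowest set bit is bit 2 (value 4).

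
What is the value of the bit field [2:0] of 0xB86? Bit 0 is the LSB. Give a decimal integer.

v = 101110000110
Shift right by 0: 101110000110
Mask low 3 bits: 110 = 6

6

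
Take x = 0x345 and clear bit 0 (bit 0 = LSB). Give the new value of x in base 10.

x = 01101000101
bit 0 is currently 1; clear it via x & ~(1 << 0) = x & ~1
→ 01101000100 = 836

836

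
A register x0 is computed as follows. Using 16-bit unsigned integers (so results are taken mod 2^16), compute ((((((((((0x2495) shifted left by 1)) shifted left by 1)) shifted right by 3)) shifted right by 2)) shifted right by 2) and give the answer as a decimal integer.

0x2495 = 0010010010010101
→ shifted left by 1 (mod 2^16) → 0100100100101010 = 18730
→ shifted left by 1 (mod 2^16) → 1001001001010100 = 37460
→ shifted right by 3 → 0001001001001010 = 4682
→ shifted right by 2 → 0000010010010010 = 1170
→ shifted right by 2 → 0000000100100100 = 292

292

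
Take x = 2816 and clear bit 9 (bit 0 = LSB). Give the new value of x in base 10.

2304

x = 101100000000
bit 9 is currently 1; clear it via x & ~(1 << 9) = x & ~512
→ 100100000000 = 2304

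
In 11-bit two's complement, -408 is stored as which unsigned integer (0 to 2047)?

1640

408 in 11 bits: 00110011000
Invert: 11001100111
Add 1:  11001101000 = 1640
(Check: 2^11 - 408 = 2048 - 408 = 1640.)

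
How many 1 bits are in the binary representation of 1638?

1638 = 11001100110
Count the 1s: 1 + 1 + 1 + 1 + 1 + 1 = 6

6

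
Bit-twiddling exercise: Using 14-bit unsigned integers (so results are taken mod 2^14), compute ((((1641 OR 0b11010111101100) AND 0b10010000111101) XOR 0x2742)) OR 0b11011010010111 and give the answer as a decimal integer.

14335

1641 = 00011001101001
0b11010111101100 = 11010111101100
→ OR → 11011111101101 = 14317
0b10010000111101 = 10010000111101
→ AND → 10010000101101 = 9261
0x2742 = 10011101000010
→ XOR → 00001101101111 = 879
0b11011010010111 = 11011010010111
→ OR → 11011111111111 = 14335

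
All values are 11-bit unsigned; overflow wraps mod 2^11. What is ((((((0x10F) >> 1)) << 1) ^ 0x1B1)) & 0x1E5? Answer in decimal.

0x10F = 00100001111
→ >> 1 → 00010000111 = 135
→ << 1 (mod 2^11) → 00100001110 = 270
0x1B1 = 00110110001
→ ^ → 00010111111 = 191
0x1E5 = 00111100101
→ & → 00010100101 = 165

165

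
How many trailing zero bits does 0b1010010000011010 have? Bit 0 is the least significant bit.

0b1010010000011010 = 1010010000011010
Trailing zeros: 1, so the lowest set bit is bit 1 (value 2).

1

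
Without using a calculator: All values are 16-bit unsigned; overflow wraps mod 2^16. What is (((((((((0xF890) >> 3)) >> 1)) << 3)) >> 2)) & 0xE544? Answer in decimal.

0xF890 = 1111100010010000
→ >> 3 → 0001111100010010 = 7954
→ >> 1 → 0000111110001001 = 3977
→ << 3 (mod 2^16) → 0111110001001000 = 31816
→ >> 2 → 0001111100010010 = 7954
0xE544 = 1110010101000100
→ & → 0000010100000000 = 1280

1280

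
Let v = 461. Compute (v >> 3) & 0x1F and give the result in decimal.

25

v = 111001101
Shift right by 3: 111001
Mask low 5 bits: 11001 = 25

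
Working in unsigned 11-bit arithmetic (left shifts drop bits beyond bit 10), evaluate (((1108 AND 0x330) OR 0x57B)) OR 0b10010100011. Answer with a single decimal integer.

1108 = 10001010100
0x330 = 01100110000
→ AND → 00000010000 = 16
0x57B = 10101111011
→ OR → 10101111011 = 1403
0b10010100011 = 10010100011
→ OR → 10111111011 = 1531

1531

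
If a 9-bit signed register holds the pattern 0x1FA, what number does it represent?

-6

pattern = 111111010 (MSB is 1 ⇒ negative)
Invert: 000000101, add 1 → 000000110 = 6, so the value is -6.
(Equivalently: 506 - 2^9 = 506 - 512 = -6.)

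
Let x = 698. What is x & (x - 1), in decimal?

696

x = 1010111010 = 698
x - 1 = 1010111001
AND   = 1010111000 = 696
(x & (x - 1) clears the lowest set bit of x.)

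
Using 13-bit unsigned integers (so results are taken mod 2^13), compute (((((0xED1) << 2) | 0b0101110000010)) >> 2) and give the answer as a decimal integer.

0xED1 = 0111011010001
→ << 2 (mod 2^13) → 1101101000100 = 6980
0b0101110000010 = 0101110000010
→ | → 1101111000110 = 7110
→ >> 2 → 0011011110001 = 1777

1777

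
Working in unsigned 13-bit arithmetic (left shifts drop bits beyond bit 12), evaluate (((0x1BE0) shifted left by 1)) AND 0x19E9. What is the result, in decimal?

0x1BE0 = 1101111100000
→ shifted left by 1 (mod 2^13) → 1011111000000 = 6080
0x19E9 = 1100111101001
→ AND → 1000111000000 = 4544

4544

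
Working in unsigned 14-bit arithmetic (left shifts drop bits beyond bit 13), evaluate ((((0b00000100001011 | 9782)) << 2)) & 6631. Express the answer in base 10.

0b00000100001011 = 00000100001011
9782 = 10011000110110
→ | → 10011100111111 = 10047
→ << 2 (mod 2^14) → 01110011111100 = 7420
6631 = 01100111100111
→ & → 01100011100100 = 6372

6372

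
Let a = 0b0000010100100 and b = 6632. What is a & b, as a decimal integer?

a = 0000010100100
6632 = 1100111101000
AND → 0000010100000 = 160

160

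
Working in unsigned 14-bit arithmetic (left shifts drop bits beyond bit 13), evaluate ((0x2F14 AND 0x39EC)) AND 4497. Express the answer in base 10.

256

0x2F14 = 10111100010100
0x39EC = 11100111101100
→ AND → 10100100000100 = 10500
4497 = 01000110010001
→ AND → 00000100000000 = 256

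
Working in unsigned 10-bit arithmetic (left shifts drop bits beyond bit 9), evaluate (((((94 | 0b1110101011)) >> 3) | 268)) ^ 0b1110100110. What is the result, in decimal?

94 = 0001011110
0b1110101011 = 1110101011
→ | → 1111111111 = 1023
→ >> 3 → 0001111111 = 127
268 = 0100001100
→ | → 0101111111 = 383
0b1110100110 = 1110100110
→ ^ → 1011011001 = 729

729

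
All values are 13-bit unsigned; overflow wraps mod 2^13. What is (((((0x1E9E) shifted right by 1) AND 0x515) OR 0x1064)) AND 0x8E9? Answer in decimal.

97

0x1E9E = 1111010011110
→ shifted right by 1 → 0111101001111 = 3919
0x515 = 0010100010101
→ AND → 0010100000101 = 1285
0x1064 = 1000001100100
→ OR → 1010101100101 = 5477
0x8E9 = 0100011101001
→ AND → 0000001100001 = 97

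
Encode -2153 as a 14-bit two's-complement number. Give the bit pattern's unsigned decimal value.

2153 in 14 bits: 00100001101001
Invert: 11011110010110
Add 1:  11011110010111 = 14231
(Check: 2^14 - 2153 = 16384 - 2153 = 14231.)

14231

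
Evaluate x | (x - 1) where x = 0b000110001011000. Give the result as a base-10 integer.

x = 110001011000 = 3160
x - 1 = 110001010111
OR    = 110001011111 = 3167
(x | (x - 1) sets all bits below the lowest set bit.)

3167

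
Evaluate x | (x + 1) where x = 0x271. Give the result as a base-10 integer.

x = 1001110001 = 625
x + 1 = 1001110010
OR    = 1001110011 = 627
(x | (x + 1) sets the lowest cleared bit.)

627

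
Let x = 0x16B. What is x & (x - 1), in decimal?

362

x = 101101011 = 363
x - 1 = 101101010
AND   = 101101010 = 362
(x & (x - 1) clears the lowest set bit of x.)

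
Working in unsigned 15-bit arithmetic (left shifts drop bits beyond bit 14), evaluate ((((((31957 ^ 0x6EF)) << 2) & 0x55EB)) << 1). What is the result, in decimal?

31957 = 111110011010101
0x6EF = 000011011101111
→ ^ → 111101000111010 = 31290
→ << 2 (mod 2^15) → 110100011101000 = 26856
0x55EB = 101010111101011
→ & → 100000011101000 = 16616
→ << 1 (mod 2^15) → 000000111010000 = 464

464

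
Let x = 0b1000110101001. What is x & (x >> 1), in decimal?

x = 1000110101001 = 4521
x>>1 = 0100011010100
AND  = 0000010000000 = 128
(x & (x >> 1) has a 1 wherever x has two consecutive 1 bits.)

128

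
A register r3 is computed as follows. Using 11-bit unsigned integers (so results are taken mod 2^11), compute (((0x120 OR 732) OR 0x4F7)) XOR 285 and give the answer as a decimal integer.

0x120 = 00100100000
732 = 01011011100
→ OR → 01111111100 = 1020
0x4F7 = 10011110111
→ OR → 11111111111 = 2047
285 = 00100011101
→ XOR → 11011100010 = 1762

1762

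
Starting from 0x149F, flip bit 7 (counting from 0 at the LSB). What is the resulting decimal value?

5151

x = 1010010011111
bit 7 is currently 1; toggle it via x ^ (1 << 7) = x ^ 128
→ 1010000011111 = 5151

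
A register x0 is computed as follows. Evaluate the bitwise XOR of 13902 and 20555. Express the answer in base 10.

13902 = 011011001001110
20555 = 101000001001011
XOR → 110011000000101 = 26117

26117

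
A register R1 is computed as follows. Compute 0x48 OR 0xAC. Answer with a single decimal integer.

236

0x48 = 01001000
0xAC = 10101100
 OR → 11101100 = 236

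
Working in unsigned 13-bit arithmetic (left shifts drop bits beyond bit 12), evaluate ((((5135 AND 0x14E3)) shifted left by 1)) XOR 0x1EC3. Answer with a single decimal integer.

5829

5135 = 1010000001111
0x14E3 = 1010011100011
→ AND → 1010000000011 = 5123
→ shifted left by 1 (mod 2^13) → 0100000000110 = 2054
0x1EC3 = 1111011000011
→ XOR → 1011011000101 = 5829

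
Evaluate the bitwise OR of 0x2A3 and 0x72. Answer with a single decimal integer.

755

0x2A3 = 1010100011
0x72 = 0001110010
 OR → 1011110011 = 755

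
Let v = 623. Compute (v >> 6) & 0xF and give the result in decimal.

v = 01001101111
Shift right by 6: 01001
Mask low 4 bits: 1001 = 9

9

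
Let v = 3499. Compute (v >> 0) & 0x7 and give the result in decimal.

v = 110110101011
Shift right by 0: 110110101011
Mask low 3 bits: 011 = 3

3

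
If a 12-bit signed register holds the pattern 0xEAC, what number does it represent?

-340

pattern = 111010101100 (MSB is 1 ⇒ negative)
Invert: 000101010011, add 1 → 000101010100 = 340, so the value is -340.
(Equivalently: 3756 - 2^12 = 3756 - 4096 = -340.)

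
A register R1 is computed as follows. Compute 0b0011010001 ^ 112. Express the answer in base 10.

a = 11010001
112 = 01110000
XOR → 10100001 = 161

161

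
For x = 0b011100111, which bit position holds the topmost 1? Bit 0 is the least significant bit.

0b011100111 = 11100111
The topmost 1 is at position 7 (since 2^7 = 128 ≤ 231 < 256).

7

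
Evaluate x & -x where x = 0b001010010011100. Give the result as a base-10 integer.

x = 1010010011100 = 5276
-x (two's complement) = …0101101100100
AND   = 0000000000100 = 4
(x & -x isolates the lowest set bit of x.)

4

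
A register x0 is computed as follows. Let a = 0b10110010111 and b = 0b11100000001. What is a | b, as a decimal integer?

1943

a = 10110010111
b = 11100000001
 OR → 11110010111 = 1943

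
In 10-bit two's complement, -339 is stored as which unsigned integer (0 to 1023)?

339 in 10 bits: 0101010011
Invert: 1010101100
Add 1:  1010101101 = 685
(Check: 2^10 - 339 = 1024 - 339 = 685.)

685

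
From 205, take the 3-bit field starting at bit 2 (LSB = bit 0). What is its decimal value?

3

v = 000011001101
Shift right by 2: 0000110011
Mask low 3 bits: 011 = 3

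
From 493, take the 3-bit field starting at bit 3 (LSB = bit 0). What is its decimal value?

v = 111101101
Shift right by 3: 111101
Mask low 3 bits: 101 = 5

5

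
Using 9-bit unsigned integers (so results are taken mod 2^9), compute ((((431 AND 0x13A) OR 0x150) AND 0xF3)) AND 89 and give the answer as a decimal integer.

80

431 = 110101111
0x13A = 100111010
→ AND → 100101010 = 298
0x150 = 101010000
→ OR → 101111010 = 378
0xF3 = 011110011
→ AND → 001110010 = 114
89 = 001011001
→ AND → 001010000 = 80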